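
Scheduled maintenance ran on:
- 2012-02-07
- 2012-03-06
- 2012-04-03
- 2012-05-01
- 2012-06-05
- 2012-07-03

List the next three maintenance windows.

2012-08-07, 2012-09-04, 2012-10-02

These are Tuesdays at 28- or 35-day spacing (28, 28, 28, 35, 28).
The pattern: 1st Tuesday of the month.
August 2012 — 1st Tuesday is 2012-08-07.
1st Tuesday of September 2012: 2012-09-04.
1st Tuesday of October 2012: 2012-10-02.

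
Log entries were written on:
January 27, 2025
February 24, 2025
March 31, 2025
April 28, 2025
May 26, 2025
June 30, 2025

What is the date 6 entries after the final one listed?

December 29, 2025

All Mondays; the gaps (28, 35, 28, 28, 35) vary with month length.
This is the last Monday of each month.
July 2025 ends with Monday July 28, 2025.
Last Monday of August 2025: August 25, 2025.
Last Monday of September 2025: September 29, 2025.
Last Monday of October 2025: October 27, 2025.
Last Monday of November 2025: November 24, 2025.
Last Monday of December 2025: December 29, 2025.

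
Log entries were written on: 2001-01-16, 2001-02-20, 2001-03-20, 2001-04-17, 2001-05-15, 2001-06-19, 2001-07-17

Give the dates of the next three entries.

All dates are Tuesdays, 35, 28, 28, 28, 35, 28 days apart.
Specifically, the 3rd Tuesday of each month.
3rd Tuesday of August 2001: 2001-08-21.
September 2001 — 3rd Tuesday is 2001-09-18.
3rd Tuesday of October 2001: 2001-10-16.

2001-08-21, 2001-09-18, 2001-10-16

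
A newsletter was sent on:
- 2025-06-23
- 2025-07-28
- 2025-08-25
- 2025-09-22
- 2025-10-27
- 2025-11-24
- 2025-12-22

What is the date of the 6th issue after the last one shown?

2026-06-22

All dates are Mondays, 35, 28, 28, 35, 28, 28 days apart.
Specifically, the 4th Monday of each month.
January 2026 — 4th Monday is 2026-01-26.
February 2026 — 4th Monday is 2026-02-23.
4th Monday of March 2026: 2026-03-23.
April 2026 — 4th Monday is 2026-04-27.
4th Monday of May 2026: 2026-05-25.
June 2026 — 4th Monday is 2026-06-22.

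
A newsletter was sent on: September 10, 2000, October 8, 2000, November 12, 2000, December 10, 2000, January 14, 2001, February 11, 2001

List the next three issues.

March 11, 2001; April 8, 2001; May 13, 2001

These are Sundays at 28- or 35-day spacing (28, 35, 28, 35, 28).
The pattern: 2nd Sunday of the month.
March 2001 — 2nd Sunday is March 11, 2001.
April 2001 — 2nd Sunday is April 8, 2001.
May 2001 — 2nd Sunday is May 13, 2001.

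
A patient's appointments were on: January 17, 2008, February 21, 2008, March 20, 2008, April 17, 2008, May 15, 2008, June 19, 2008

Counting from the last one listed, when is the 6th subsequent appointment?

All dates are Thursdays, 35, 28, 28, 28, 35 days apart.
Specifically, the 3rd Thursday of each month.
3rd Thursday of July 2008: July 17, 2008.
3rd Thursday of August 2008: August 21, 2008.
3rd Thursday of September 2008: September 18, 2008.
October 2008 — 3rd Thursday is October 16, 2008.
3rd Thursday of November 2008: November 20, 2008.
3rd Thursday of December 2008: December 18, 2008.

December 18, 2008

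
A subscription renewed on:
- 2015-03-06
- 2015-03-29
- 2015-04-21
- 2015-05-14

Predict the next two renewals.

2015-06-06, 2015-06-29

Every event comes 23 days after the last (23, 23, 23).
2015-05-14 + 23 days = 2015-06-06.
2015-06-06 + 23 days = 2015-06-29.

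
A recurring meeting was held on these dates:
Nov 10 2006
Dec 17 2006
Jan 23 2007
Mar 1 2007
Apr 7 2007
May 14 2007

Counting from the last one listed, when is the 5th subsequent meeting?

Every event comes 37 days after the last (37, 37, 37, 37, 37).
May 14 2007 + 37 days = Jun 20 2007.
Jun 20 2007 + 37 days = Jul 27 2007.
Jul 27 2007 + 37 days = Sep 2 2007.
Sep 2 2007 + 37 days = Oct 9 2007.
Oct 9 2007 + 37 days = Nov 15 2007.

Nov 15 2007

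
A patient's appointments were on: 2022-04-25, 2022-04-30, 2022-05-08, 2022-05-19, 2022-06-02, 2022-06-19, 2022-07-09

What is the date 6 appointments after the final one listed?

Gaps: 5, 8, 11, 14, 17, 20 days — each gap is 3 larger than the previous one.
Next gap: 23 days. 2022-07-09 + 23 days = 2022-08-01.
Next gap: 26 days. 2022-08-01 + 26 days = 2022-08-27.
Next gap: 29 days. 2022-08-27 + 29 days = 2022-09-25.
Next gap: 32 days. 2022-09-25 + 32 days = 2022-10-27.
Next gap: 35 days. 2022-10-27 + 35 days = 2022-12-01.
Next gap: 38 days. 2022-12-01 + 38 days = 2023-01-08.

2023-01-08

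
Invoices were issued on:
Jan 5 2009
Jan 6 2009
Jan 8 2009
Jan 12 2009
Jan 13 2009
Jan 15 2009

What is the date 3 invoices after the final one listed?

Gaps: 1, 2, 4, 1, 2 days — not constant, but cyclic with period 3.
The events fall on every Monday, Tuesday and Thursday.
Next Monday: Jan 19 2009.
The following Tuesday is Jan 20 2009.
The following Thursday is Jan 22 2009.

Jan 22 2009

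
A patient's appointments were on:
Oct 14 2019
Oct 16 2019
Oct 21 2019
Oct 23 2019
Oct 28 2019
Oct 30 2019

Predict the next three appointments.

Nov 4 2019, Nov 6 2019, Nov 11 2019

The gap pattern 2, 5, 2, 5, 2 repeats every 2 events.
These are the Mondays and Wednesdays of each week.
The following Monday is Nov 4 2019.
Next Wednesday: Nov 6 2019.
Next Monday: Nov 11 2019.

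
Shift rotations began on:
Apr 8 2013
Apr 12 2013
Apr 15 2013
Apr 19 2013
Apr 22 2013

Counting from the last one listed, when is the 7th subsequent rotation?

May 17 2013

The gap pattern 4, 3, 4, 3 repeats every 2 events.
These are the Mondays and Fridays of each week.
The following Friday is Apr 26 2013.
Next Monday: Apr 29 2013.
The following Friday is May 3 2013.
The following Monday is May 6 2013.
The following Friday is May 10 2013.
The following Monday is May 13 2013.
Next Friday: May 17 2013.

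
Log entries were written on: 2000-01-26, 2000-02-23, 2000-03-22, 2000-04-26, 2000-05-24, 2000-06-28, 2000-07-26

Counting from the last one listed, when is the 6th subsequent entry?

These are Wednesdays at 28- or 35-day spacing (28, 28, 35, 28, 35, 28).
The pattern: 4th Wednesday of the month.
4th Wednesday of August 2000: 2000-08-23.
September 2000 — 4th Wednesday is 2000-09-27.
4th Wednesday of October 2000: 2000-10-25.
November 2000 — 4th Wednesday is 2000-11-22.
December 2000 — 4th Wednesday is 2000-12-27.
4th Wednesday of January 2001: 2001-01-24.

2001-01-24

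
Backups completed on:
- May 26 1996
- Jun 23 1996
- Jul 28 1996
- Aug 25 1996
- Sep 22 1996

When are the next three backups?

Oct 27 1996, Nov 24 1996, Dec 22 1996

Gaps: 28, 35, 28, 28 days — a mix of 28 and 35. Every date is a Sunday.
Each is the 4th Sunday of its month.
4th Sunday of October 1996: Oct 27 1996.
November 1996 — 4th Sunday is Nov 24 1996.
4th Sunday of December 1996: Dec 22 1996.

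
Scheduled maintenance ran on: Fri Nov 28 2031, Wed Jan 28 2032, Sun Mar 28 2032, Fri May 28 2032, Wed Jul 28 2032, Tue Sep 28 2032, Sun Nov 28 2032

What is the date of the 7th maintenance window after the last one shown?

Sat Jan 28 2034

Gaps: 61, 60, 61, 61, 62, 61 days — not constant. Every event is on the 28th of the month.
Pattern: the 28th of every 2 months.
Next: January 2033 → Fri Jan 28 2033.
Next: March 2033 → Mon Mar 28 2033.
Next: May 2033 → Sat May 28 2033.
July 2033: Thu Jul 28 2033.
Next: September 2033 → Wed Sep 28 2033.
Next: November 2033 → Mon Nov 28 2033.
Next: January 2034 → Sat Jan 28 2034.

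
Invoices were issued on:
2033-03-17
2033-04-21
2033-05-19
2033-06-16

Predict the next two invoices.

These are Thursdays at 28- or 35-day spacing (35, 28, 28).
The pattern: 3rd Thursday of the month.
3rd Thursday of July 2033: 2033-07-21.
August 2033 — 3rd Thursday is 2033-08-18.

2033-07-21, 2033-08-18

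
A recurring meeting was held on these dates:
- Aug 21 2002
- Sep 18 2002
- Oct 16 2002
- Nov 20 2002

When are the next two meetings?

All dates are Wednesdays, 28, 28, 35 days apart.
Specifically, the 3rd Wednesday of each month.
December 2002 — 3rd Wednesday is Dec 18 2002.
January 2003 — 3rd Wednesday is Jan 15 2003.

Dec 18 2002, Jan 15 2003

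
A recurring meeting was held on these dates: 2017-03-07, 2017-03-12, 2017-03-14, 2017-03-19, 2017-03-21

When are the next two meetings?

2017-03-26, 2017-03-28

Gaps: 5, 2, 5, 2 days — not constant, but cyclic with period 2.
The events fall on every Tuesday and Sunday.
The following Sunday is 2017-03-26.
The following Tuesday is 2017-03-28.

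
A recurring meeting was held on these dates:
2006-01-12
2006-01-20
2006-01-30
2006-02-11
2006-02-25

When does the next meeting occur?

Intervals are 8, 10, 12, 14 days — an arithmetic progression with common difference 2.
Next gap: 16 days. 2006-02-25 + 16 days = 2006-03-13.

2006-03-13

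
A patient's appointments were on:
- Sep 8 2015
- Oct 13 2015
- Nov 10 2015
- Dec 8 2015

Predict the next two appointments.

Gaps: 35, 28, 28 days — a mix of 28 and 35. Every date is a Tuesday.
Each is the 2nd Tuesday of its month.
January 2016 — 2nd Tuesday is Jan 12 2016.
February 2016 — 2nd Tuesday is Feb 9 2016.

Jan 12 2016, Feb 9 2016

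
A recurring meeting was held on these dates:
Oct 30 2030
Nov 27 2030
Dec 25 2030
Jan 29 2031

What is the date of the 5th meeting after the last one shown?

Every date is a Wednesday; gaps 28, 28, 35 days.
Each is the last Wednesday of its month (at least one falls on the 29th or later, ruling out '4th Wednesday').
Last Wednesday of February 2031: Feb 26 2031.
March 2031 ends with Wednesday Mar 26 2031.
April 2031 ends with Wednesday Apr 30 2031.
Last Wednesday of May 2031: May 28 2031.
June 2031 ends with Wednesday Jun 25 2031.

Jun 25 2031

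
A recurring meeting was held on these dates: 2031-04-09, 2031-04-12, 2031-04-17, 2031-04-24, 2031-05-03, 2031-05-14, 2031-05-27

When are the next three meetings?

Gaps: 3, 5, 7, 9, 11, 13 days — each gap is 2 larger than the previous one.
Next gap: 15 days. 2031-05-27 + 15 days = 2031-06-11.
Next gap: 17 days. 2031-06-11 + 17 days = 2031-06-28.
Next gap: 19 days. 2031-06-28 + 19 days = 2031-07-17.

2031-06-11, 2031-06-28, 2031-07-17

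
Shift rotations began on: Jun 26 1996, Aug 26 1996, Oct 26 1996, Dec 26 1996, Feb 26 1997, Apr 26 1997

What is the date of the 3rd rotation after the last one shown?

The day-of-month is always 26 (61, 61, 61, 62, 59 days between events).
So this recurs on the 26th of every 2 months.
Next: June 1997 → Jun 26 1997.
Next: August 1997 → Aug 26 1997.
October 1997: Oct 26 1997.

Oct 26 1997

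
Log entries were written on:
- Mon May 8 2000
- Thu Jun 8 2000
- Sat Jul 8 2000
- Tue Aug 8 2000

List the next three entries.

Fri Sep 8 2000, Sun Oct 8 2000, Wed Nov 8 2000

The day-of-month is always 8 (31, 30, 31 days between events).
So this recurs on the 8th of each month.
September 2000: Fri Sep 8 2000.
October 2000: Sun Oct 8 2000.
November 2000: Wed Nov 8 2000.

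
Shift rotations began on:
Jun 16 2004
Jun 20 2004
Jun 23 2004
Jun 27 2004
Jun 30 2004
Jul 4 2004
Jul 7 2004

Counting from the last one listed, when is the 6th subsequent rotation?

Jul 28 2004

Every event lands on a Wednesday or Sunday (gaps cycle 4, 3, 4, 3, 4, 3).
So the schedule is: every Wednesday and Sunday.
The following Sunday is Jul 11 2004.
The following Wednesday is Jul 14 2004.
Next Sunday: Jul 18 2004.
The following Wednesday is Jul 21 2004.
The following Sunday is Jul 25 2004.
Next Wednesday: Jul 28 2004.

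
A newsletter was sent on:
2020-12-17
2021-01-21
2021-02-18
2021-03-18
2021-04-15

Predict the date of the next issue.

Gaps: 35, 28, 28, 28 days — a mix of 28 and 35. Every date is a Thursday.
Each is the 3rd Thursday of its month.
3rd Thursday of May 2021: 2021-05-20.

2021-05-20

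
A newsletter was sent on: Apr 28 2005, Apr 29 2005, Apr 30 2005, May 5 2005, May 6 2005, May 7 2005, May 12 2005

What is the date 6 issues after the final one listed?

The gap pattern 1, 1, 5, 1, 1, 5 repeats every 3 events.
These are the Thursdays, Fridays and Saturdays of each week.
The following Friday is May 13 2005.
Next Saturday: May 14 2005.
The following Thursday is May 19 2005.
Next Friday: May 20 2005.
The following Saturday is May 21 2005.
Next Thursday: May 26 2005.

May 26 2005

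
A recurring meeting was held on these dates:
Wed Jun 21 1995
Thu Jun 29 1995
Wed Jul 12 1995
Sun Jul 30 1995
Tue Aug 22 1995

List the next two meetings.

Tue Sep 19 1995, Sun Oct 22 1995

Intervals are 8, 13, 18, 23 days — an arithmetic progression with common difference 5.
Next gap: 28 days. Tue Aug 22 1995 + 28 days = Tue Sep 19 1995.
Next gap: 33 days. Tue Sep 19 1995 + 33 days = Sun Oct 22 1995.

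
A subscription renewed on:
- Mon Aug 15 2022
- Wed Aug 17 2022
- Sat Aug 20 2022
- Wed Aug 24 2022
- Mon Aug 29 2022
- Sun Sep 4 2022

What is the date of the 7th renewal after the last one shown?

Sun Nov 13 2022

The spacing grows by 1 each time: 2, 3, 4, 5, 6 days.
Next gap: 7 days. Sun Sep 4 2022 + 7 days = Sun Sep 11 2022.
Next gap: 8 days. Sun Sep 11 2022 + 8 days = Mon Sep 19 2022.
Next gap: 9 days. Mon Sep 19 2022 + 9 days = Wed Sep 28 2022.
Next gap: 10 days. Wed Sep 28 2022 + 10 days = Sat Oct 8 2022.
Next gap: 11 days. Sat Oct 8 2022 + 11 days = Wed Oct 19 2022.
Next gap: 12 days. Wed Oct 19 2022 + 12 days = Mon Oct 31 2022.
Next gap: 13 days. Mon Oct 31 2022 + 13 days = Sun Nov 13 2022.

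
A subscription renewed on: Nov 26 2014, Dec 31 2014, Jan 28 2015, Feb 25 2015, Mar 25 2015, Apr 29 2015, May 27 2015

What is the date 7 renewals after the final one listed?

Every date is a Wednesday; gaps 35, 28, 28, 28, 35, 28 days.
Each is the last Wednesday of its month (at least one falls on the 29th or later, ruling out '4th Wednesday').
June 2015 ends with Wednesday Jun 24 2015.
Last Wednesday of July 2015: Jul 29 2015.
Last Wednesday of August 2015: Aug 26 2015.
Last Wednesday of September 2015: Sep 30 2015.
October 2015 ends with Wednesday Oct 28 2015.
November 2015 ends with Wednesday Nov 25 2015.
Last Wednesday of December 2015: Dec 30 2015.

Dec 30 2015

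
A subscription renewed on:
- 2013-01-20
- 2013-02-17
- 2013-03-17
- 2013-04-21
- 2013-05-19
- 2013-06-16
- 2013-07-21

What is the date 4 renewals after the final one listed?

2013-11-17

These are Sundays at 28- or 35-day spacing (28, 28, 35, 28, 28, 35).
The pattern: 3rd Sunday of the month.
3rd Sunday of August 2013: 2013-08-18.
3rd Sunday of September 2013: 2013-09-15.
October 2013 — 3rd Sunday is 2013-10-20.
3rd Sunday of November 2013: 2013-11-17.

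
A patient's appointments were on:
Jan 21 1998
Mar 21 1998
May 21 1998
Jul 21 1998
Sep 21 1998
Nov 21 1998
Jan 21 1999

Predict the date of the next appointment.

The day-of-month is always 21 (59, 61, 61, 62, 61, 61 days between events).
So this recurs on the 21st of every 2 months.
Next: March 1999 → Mar 21 1999.

Mar 21 1999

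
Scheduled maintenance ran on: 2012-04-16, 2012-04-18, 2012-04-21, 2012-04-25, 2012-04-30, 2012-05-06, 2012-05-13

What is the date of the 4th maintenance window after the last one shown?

2012-06-20

The spacing grows by 1 each time: 2, 3, 4, 5, 6, 7 days.
Next gap: 8 days. 2012-05-13 + 8 days = 2012-05-21.
Next gap: 9 days. 2012-05-21 + 9 days = 2012-05-30.
Next gap: 10 days. 2012-05-30 + 10 days = 2012-06-09.
Next gap: 11 days. 2012-06-09 + 11 days = 2012-06-20.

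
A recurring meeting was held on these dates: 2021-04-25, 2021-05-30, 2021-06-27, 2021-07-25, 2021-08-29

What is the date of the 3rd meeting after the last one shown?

Every date is a Sunday; gaps 35, 28, 28, 35 days.
Each is the last Sunday of its month (at least one falls on the 29th or later, ruling out '4th Sunday').
September 2021 ends with Sunday 2021-09-26.
Last Sunday of October 2021: 2021-10-31.
November 2021 ends with Sunday 2021-11-28.

2021-11-28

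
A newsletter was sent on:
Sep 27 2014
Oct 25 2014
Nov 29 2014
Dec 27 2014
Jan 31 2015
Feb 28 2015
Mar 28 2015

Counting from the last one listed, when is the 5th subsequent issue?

Every date is a Saturday; gaps 28, 35, 28, 35, 28, 28 days.
Each is the last Saturday of its month (at least one falls on the 29th or later, ruling out '4th Saturday').
Last Saturday of April 2015: Apr 25 2015.
Last Saturday of May 2015: May 30 2015.
June 2015 ends with Saturday Jun 27 2015.
July 2015 ends with Saturday Jul 25 2015.
August 2015 ends with Saturday Aug 29 2015.

Aug 29 2015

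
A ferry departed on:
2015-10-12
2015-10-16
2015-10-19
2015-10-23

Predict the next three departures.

2015-10-26, 2015-10-30, 2015-11-02

Every event lands on a Monday or Friday (gaps cycle 4, 3, 4).
So the schedule is: every Monday and Friday.
The following Monday is 2015-10-26.
The following Friday is 2015-10-30.
Next Monday: 2015-11-02.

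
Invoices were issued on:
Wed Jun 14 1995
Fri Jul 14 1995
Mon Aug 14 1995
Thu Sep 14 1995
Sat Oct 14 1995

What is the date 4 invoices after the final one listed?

Wed Feb 14 1996

Each date is the 14th; the gaps (30, 31, 31, 30) track the month lengths.
The rule is the 14th of each month.
November 1995: Tue Nov 14 1995.
December 1995: Thu Dec 14 1995.
January 1996: Sun Jan 14 1996.
February 1996: Wed Feb 14 1996.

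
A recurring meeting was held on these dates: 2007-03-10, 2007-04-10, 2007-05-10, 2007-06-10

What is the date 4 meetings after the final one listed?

2007-10-10

Each date is the 10th; the gaps (31, 30, 31) track the month lengths.
The rule is the 10th of each month.
July 2007: 2007-07-10.
Next: August 2007 → 2007-08-10.
September 2007: 2007-09-10.
Next: October 2007 → 2007-10-10.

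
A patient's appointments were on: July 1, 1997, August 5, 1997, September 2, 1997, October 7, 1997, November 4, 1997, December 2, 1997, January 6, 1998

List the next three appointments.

Gaps: 35, 28, 35, 28, 28, 35 days — a mix of 28 and 35. Every date is a Tuesday.
Each is the 1st Tuesday of its month.
1st Tuesday of February 1998: February 3, 1998.
1st Tuesday of March 1998: March 3, 1998.
April 1998 — 1st Tuesday is April 7, 1998.

February 3, 1998; March 3, 1998; April 7, 1998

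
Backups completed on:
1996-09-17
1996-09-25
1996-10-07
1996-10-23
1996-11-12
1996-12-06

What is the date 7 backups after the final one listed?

1997-09-12

Gaps: 8, 12, 16, 20, 24 days — each gap is 4 larger than the previous one.
Next gap: 28 days. 1996-12-06 + 28 days = 1997-01-03.
Next gap: 32 days. 1997-01-03 + 32 days = 1997-02-04.
Next gap: 36 days. 1997-02-04 + 36 days = 1997-03-12.
Next gap: 40 days. 1997-03-12 + 40 days = 1997-04-21.
Next gap: 44 days. 1997-04-21 + 44 days = 1997-06-04.
Next gap: 48 days. 1997-06-04 + 48 days = 1997-07-22.
Next gap: 52 days. 1997-07-22 + 52 days = 1997-09-12.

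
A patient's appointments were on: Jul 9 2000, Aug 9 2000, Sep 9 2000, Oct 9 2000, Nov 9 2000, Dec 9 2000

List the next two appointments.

Jan 9 2001, Feb 9 2001

Each date is the 9th; the gaps (31, 31, 30, 31, 30) track the month lengths.
The rule is the 9th of each month.
January 2001: Jan 9 2001.
Next: February 2001 → Feb 9 2001.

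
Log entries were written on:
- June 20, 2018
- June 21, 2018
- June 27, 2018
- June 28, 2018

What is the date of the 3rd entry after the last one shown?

The gap pattern 1, 6, 1 repeats every 2 events.
These are the Wednesdays and Thursdays of each week.
The following Wednesday is July 4, 2018.
Next Thursday: July 5, 2018.
Next Wednesday: July 11, 2018.

July 11, 2018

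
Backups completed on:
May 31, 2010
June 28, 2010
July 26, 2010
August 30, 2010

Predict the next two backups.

September 27, 2010; October 25, 2010

These are Mondays with 28, 28, 35-day gaps.
Each is the final Monday of its month — May 31, 2010 is past the 28th, so '4th Monday' doesn't fit.
September 2010 ends with Monday September 27, 2010.
Last Monday of October 2010: October 25, 2010.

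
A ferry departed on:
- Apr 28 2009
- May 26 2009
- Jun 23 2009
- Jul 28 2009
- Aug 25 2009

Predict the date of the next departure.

All dates are Tuesdays, 28, 28, 35, 28 days apart.
Specifically, the 4th Tuesday of each month.
4th Tuesday of September 2009: Sep 22 2009.

Sep 22 2009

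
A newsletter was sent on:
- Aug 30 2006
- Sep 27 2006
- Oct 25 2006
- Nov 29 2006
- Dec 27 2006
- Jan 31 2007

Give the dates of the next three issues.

Every date is a Wednesday; gaps 28, 28, 35, 28, 35 days.
Each is the last Wednesday of its month (at least one falls on the 29th or later, ruling out '4th Wednesday').
February 2007 ends with Wednesday Feb 28 2007.
March 2007 ends with Wednesday Mar 28 2007.
Last Wednesday of April 2007: Apr 25 2007.

Feb 28 2007, Mar 28 2007, Apr 25 2007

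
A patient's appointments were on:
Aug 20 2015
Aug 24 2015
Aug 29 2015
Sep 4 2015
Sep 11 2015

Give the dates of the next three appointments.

Sep 19 2015, Sep 28 2015, Oct 8 2015

Gaps: 4, 5, 6, 7 days — each gap is 1 larger than the previous one.
Next gap: 8 days. Sep 11 2015 + 8 days = Sep 19 2015.
Next gap: 9 days. Sep 19 2015 + 9 days = Sep 28 2015.
Next gap: 10 days. Sep 28 2015 + 10 days = Oct 8 2015.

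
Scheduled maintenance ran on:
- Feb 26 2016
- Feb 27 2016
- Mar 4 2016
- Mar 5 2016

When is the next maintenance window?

Mar 11 2016

The gap pattern 1, 6, 1 repeats every 2 events.
These are the Fridays and Saturdays of each week.
The following Friday is Mar 11 2016.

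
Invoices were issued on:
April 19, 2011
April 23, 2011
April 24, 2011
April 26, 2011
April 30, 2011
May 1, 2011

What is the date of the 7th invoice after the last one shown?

The gap pattern 4, 1, 2, 4, 1 repeats every 3 events.
These are the Tuesdays, Saturdays and Sundays of each week.
Next Tuesday: May 3, 2011.
Next Saturday: May 7, 2011.
Next Sunday: May 8, 2011.
The following Tuesday is May 10, 2011.
Next Saturday: May 14, 2011.
The following Sunday is May 15, 2011.
The following Tuesday is May 17, 2011.

May 17, 2011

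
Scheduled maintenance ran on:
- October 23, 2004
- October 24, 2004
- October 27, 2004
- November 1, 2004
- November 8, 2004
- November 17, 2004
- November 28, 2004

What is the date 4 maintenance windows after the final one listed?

Intervals are 1, 3, 5, 7, 9, 11 days — an arithmetic progression with common difference 2.
Next gap: 13 days. November 28, 2004 + 13 days = December 11, 2004.
Next gap: 15 days. December 11, 2004 + 15 days = December 26, 2004.
Next gap: 17 days. December 26, 2004 + 17 days = January 12, 2005.
Next gap: 19 days. January 12, 2005 + 19 days = January 31, 2005.

January 31, 2005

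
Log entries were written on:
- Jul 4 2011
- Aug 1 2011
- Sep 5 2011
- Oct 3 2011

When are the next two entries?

Nov 7 2011, Dec 5 2011

All dates are Mondays, 28, 35, 28 days apart.
Specifically, the 1st Monday of each month.
November 2011 — 1st Monday is Nov 7 2011.
December 2011 — 1st Monday is Dec 5 2011.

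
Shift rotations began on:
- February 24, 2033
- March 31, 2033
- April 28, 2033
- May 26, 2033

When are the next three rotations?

These are Thursdays with 35, 28, 28-day gaps.
Each is the final Thursday of its month — March 31, 2033 is past the 28th, so '4th Thursday' doesn't fit.
June 2033 ends with Thursday June 30, 2033.
Last Thursday of July 2033: July 28, 2033.
Last Thursday of August 2033: August 25, 2033.

June 30, 2033; July 28, 2033; August 25, 2033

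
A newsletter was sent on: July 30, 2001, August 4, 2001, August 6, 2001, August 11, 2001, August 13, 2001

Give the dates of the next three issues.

August 18, 2001; August 20, 2001; August 25, 2001

The gap pattern 5, 2, 5, 2 repeats every 2 events.
These are the Mondays and Saturdays of each week.
The following Saturday is August 18, 2001.
Next Monday: August 20, 2001.
Next Saturday: August 25, 2001.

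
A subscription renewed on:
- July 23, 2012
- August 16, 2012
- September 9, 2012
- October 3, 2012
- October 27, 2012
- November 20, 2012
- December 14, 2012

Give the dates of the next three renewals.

January 7, 2013; January 31, 2013; February 24, 2013

Gaps between consecutive events: 24, 24, 24, 24, 24, 24 days — a constant 24-day interval.
December 14, 2012 + 24 days = January 7, 2013.
January 7, 2013 + 24 days = January 31, 2013.
January 31, 2013 + 24 days = February 24, 2013.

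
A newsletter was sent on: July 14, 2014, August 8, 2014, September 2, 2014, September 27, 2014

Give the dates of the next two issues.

Every event comes 25 days after the last (25, 25, 25).
September 27, 2014 + 25 days = October 22, 2014.
October 22, 2014 + 25 days = November 16, 2014.

October 22, 2014; November 16, 2014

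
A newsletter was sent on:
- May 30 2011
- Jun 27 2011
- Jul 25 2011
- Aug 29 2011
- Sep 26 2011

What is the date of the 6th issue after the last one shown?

Every date is a Monday; gaps 28, 28, 35, 28 days.
Each is the last Monday of its month (at least one falls on the 29th or later, ruling out '4th Monday').
Last Monday of October 2011: Oct 31 2011.
November 2011 ends with Monday Nov 28 2011.
Last Monday of December 2011: Dec 26 2011.
January 2012 ends with Monday Jan 30 2012.
February 2012 ends with Monday Feb 27 2012.
Last Monday of March 2012: Mar 26 2012.

Mar 26 2012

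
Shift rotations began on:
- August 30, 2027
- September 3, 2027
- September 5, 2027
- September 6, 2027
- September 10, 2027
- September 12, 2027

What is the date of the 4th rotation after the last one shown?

Gaps: 4, 2, 1, 4, 2 days — not constant, but cyclic with period 3.
The events fall on every Monday, Friday and Sunday.
The following Monday is September 13, 2027.
The following Friday is September 17, 2027.
Next Sunday: September 19, 2027.
Next Monday: September 20, 2027.

September 20, 2027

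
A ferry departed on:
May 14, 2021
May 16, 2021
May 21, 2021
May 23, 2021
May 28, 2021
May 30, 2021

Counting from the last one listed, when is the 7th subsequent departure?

June 25, 2021

Gaps: 2, 5, 2, 5, 2 days — not constant, but cyclic with period 2.
The events fall on every Friday and Sunday.
The following Friday is June 4, 2021.
Next Sunday: June 6, 2021.
Next Friday: June 11, 2021.
The following Sunday is June 13, 2021.
The following Friday is June 18, 2021.
Next Sunday: June 20, 2021.
The following Friday is June 25, 2021.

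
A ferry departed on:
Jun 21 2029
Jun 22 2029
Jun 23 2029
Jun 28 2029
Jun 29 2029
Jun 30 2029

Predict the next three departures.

The gap pattern 1, 1, 5, 1, 1 repeats every 3 events.
These are the Thursdays, Fridays and Saturdays of each week.
The following Thursday is Jul 5 2029.
Next Friday: Jul 6 2029.
Next Saturday: Jul 7 2029.

Jul 5 2029, Jul 6 2029, Jul 7 2029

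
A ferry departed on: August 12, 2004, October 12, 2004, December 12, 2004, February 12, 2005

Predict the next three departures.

April 12, 2005; June 12, 2005; August 12, 2005

The day-of-month is always 12 (61, 61, 62 days between events).
So this recurs on the 12th of every 2 months.
Next: April 2005 → April 12, 2005.
June 2005: June 12, 2005.
August 2005: August 12, 2005.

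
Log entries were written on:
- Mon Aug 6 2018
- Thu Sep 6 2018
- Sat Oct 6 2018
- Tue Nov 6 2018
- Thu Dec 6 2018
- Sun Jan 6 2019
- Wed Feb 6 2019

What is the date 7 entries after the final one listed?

Fri Sep 6 2019

Each date is the 6th; the gaps (31, 30, 31, 30, 31, 31) track the month lengths.
The rule is the 6th of each month.
March 2019: Wed Mar 6 2019.
April 2019: Sat Apr 6 2019.
Next: May 2019 → Mon May 6 2019.
June 2019: Thu Jun 6 2019.
July 2019: Sat Jul 6 2019.
August 2019: Tue Aug 6 2019.
Next: September 2019 → Fri Sep 6 2019.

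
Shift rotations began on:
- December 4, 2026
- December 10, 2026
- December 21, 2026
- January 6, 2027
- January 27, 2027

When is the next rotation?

The spacing grows by 5 each time: 6, 11, 16, 21 days.
Next gap: 26 days. January 27, 2027 + 26 days = February 22, 2027.

February 22, 2027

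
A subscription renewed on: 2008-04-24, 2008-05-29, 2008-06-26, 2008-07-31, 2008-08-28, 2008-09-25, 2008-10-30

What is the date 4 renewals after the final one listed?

These are Thursdays with 35, 28, 35, 28, 28, 35-day gaps.
Each is the final Thursday of its month — 2008-05-29 is past the 28th, so '4th Thursday' doesn't fit.
Last Thursday of November 2008: 2008-11-27.
December 2008 ends with Thursday 2008-12-25.
January 2009 ends with Thursday 2009-01-29.
Last Thursday of February 2009: 2009-02-26.

2009-02-26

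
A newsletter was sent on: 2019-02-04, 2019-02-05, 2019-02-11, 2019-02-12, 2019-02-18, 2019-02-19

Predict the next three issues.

2019-02-25, 2019-02-26, 2019-03-04

Gaps: 1, 6, 1, 6, 1 days — not constant, but cyclic with period 2.
The events fall on every Monday and Tuesday.
Next Monday: 2019-02-25.
Next Tuesday: 2019-02-26.
Next Monday: 2019-03-04.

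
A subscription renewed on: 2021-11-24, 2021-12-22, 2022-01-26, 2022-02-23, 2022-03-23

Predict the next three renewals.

These are Wednesdays at 28- or 35-day spacing (28, 35, 28, 28).
The pattern: 4th Wednesday of the month.
April 2022 — 4th Wednesday is 2022-04-27.
May 2022 — 4th Wednesday is 2022-05-25.
4th Wednesday of June 2022: 2022-06-22.

2022-04-27, 2022-05-25, 2022-06-22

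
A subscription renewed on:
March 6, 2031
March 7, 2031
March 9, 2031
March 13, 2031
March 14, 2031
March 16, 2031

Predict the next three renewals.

March 20, 2031; March 21, 2031; March 23, 2031

Gaps: 1, 2, 4, 1, 2 days — not constant, but cyclic with period 3.
The events fall on every Thursday, Friday and Sunday.
Next Thursday: March 20, 2031.
Next Friday: March 21, 2031.
The following Sunday is March 23, 2031.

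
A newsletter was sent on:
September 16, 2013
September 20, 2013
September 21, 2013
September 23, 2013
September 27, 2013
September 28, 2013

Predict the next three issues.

September 30, 2013; October 4, 2013; October 5, 2013

The gap pattern 4, 1, 2, 4, 1 repeats every 3 events.
These are the Mondays, Fridays and Saturdays of each week.
The following Monday is September 30, 2013.
Next Friday: October 4, 2013.
The following Saturday is October 5, 2013.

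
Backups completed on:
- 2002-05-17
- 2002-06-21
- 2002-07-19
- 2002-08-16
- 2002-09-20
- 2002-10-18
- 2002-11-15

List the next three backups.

2002-12-20, 2003-01-17, 2003-02-21

These are Fridays at 28- or 35-day spacing (35, 28, 28, 35, 28, 28).
The pattern: 3rd Friday of the month.
3rd Friday of December 2002: 2002-12-20.
January 2003 — 3rd Friday is 2003-01-17.
February 2003 — 3rd Friday is 2003-02-21.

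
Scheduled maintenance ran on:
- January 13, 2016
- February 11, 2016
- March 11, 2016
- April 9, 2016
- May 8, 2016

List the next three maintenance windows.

Gaps between consecutive events: 29, 29, 29, 29 days — a constant 29-day interval.
May 8, 2016 + 29 days = June 6, 2016.
June 6, 2016 + 29 days = July 5, 2016.
July 5, 2016 + 29 days = August 3, 2016.

June 6, 2016; July 5, 2016; August 3, 2016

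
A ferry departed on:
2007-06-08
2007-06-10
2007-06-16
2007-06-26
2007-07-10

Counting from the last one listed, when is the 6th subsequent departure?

2007-12-25

Intervals are 2, 6, 10, 14 days — an arithmetic progression with common difference 4.
Next gap: 18 days. 2007-07-10 + 18 days = 2007-07-28.
Next gap: 22 days. 2007-07-28 + 22 days = 2007-08-19.
Next gap: 26 days. 2007-08-19 + 26 days = 2007-09-14.
Next gap: 30 days. 2007-09-14 + 30 days = 2007-10-14.
Next gap: 34 days. 2007-10-14 + 34 days = 2007-11-17.
Next gap: 38 days. 2007-11-17 + 38 days = 2007-12-25.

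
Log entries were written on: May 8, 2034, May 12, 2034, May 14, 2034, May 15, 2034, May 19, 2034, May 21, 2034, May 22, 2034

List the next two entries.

The gap pattern 4, 2, 1, 4, 2, 1 repeats every 3 events.
These are the Mondays, Fridays and Sundays of each week.
The following Friday is May 26, 2034.
The following Sunday is May 28, 2034.

May 26, 2034; May 28, 2034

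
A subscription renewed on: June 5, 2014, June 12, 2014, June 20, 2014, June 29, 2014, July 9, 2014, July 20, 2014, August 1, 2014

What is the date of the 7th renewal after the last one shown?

November 21, 2014

Intervals are 7, 8, 9, 10, 11, 12 days — an arithmetic progression with common difference 1.
Next gap: 13 days. August 1, 2014 + 13 days = August 14, 2014.
Next gap: 14 days. August 14, 2014 + 14 days = August 28, 2014.
Next gap: 15 days. August 28, 2014 + 15 days = September 12, 2014.
Next gap: 16 days. September 12, 2014 + 16 days = September 28, 2014.
Next gap: 17 days. September 28, 2014 + 17 days = October 15, 2014.
Next gap: 18 days. October 15, 2014 + 18 days = November 2, 2014.
Next gap: 19 days. November 2, 2014 + 19 days = November 21, 2014.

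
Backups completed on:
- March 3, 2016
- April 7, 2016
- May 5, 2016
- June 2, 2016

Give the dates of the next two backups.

July 7, 2016; August 4, 2016

Gaps: 35, 28, 28 days — a mix of 28 and 35. Every date is a Thursday.
Each is the 1st Thursday of its month.
1st Thursday of July 2016: July 7, 2016.
August 2016 — 1st Thursday is August 4, 2016.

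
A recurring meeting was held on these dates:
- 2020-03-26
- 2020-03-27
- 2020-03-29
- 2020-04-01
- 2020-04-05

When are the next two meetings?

The spacing grows by 1 each time: 1, 2, 3, 4 days.
Next gap: 5 days. 2020-04-05 + 5 days = 2020-04-10.
Next gap: 6 days. 2020-04-10 + 6 days = 2020-04-16.

2020-04-10, 2020-04-16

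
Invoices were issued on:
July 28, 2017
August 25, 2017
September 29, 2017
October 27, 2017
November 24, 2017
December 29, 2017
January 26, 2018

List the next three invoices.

February 23, 2018; March 30, 2018; April 27, 2018

These are Fridays with 28, 35, 28, 28, 35, 28-day gaps.
Each is the final Friday of its month — September 29, 2017 is past the 28th, so '4th Friday' doesn't fit.
Last Friday of February 2018: February 23, 2018.
March 2018 ends with Friday March 30, 2018.
Last Friday of April 2018: April 27, 2018.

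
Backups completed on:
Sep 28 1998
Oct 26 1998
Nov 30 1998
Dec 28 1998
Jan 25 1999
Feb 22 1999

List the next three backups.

Mar 29 1999, Apr 26 1999, May 31 1999

These are Mondays with 28, 35, 28, 28, 28-day gaps.
Each is the final Monday of its month — Nov 30 1998 is past the 28th, so '4th Monday' doesn't fit.
March 1999 ends with Monday Mar 29 1999.
April 1999 ends with Monday Apr 26 1999.
May 1999 ends with Monday May 31 1999.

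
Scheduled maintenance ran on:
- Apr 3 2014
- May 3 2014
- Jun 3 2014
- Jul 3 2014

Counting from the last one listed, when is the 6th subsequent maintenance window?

Gaps: 30, 31, 30 days — not constant. Every event is on the 3rd of the month.
Pattern: the 3rd of each month.
August 2014: Aug 3 2014.
September 2014: Sep 3 2014.
October 2014: Oct 3 2014.
November 2014: Nov 3 2014.
December 2014: Dec 3 2014.
Next: January 2015 → Jan 3 2015.

Jan 3 2015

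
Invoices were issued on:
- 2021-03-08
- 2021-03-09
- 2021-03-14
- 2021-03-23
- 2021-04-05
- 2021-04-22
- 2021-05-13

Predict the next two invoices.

2021-06-07, 2021-07-06

Gaps: 1, 5, 9, 13, 17, 21 days — each gap is 4 larger than the previous one.
Next gap: 25 days. 2021-05-13 + 25 days = 2021-06-07.
Next gap: 29 days. 2021-06-07 + 29 days = 2021-07-06.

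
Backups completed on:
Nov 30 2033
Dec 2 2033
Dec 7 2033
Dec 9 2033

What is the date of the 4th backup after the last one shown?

Dec 23 2033

Every event lands on a Wednesday or Friday (gaps cycle 2, 5, 2).
So the schedule is: every Wednesday and Friday.
The following Wednesday is Dec 14 2033.
Next Friday: Dec 16 2033.
The following Wednesday is Dec 21 2033.
Next Friday: Dec 23 2033.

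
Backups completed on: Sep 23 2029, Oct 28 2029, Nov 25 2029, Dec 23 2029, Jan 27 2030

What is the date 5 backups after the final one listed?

Gaps: 35, 28, 28, 35 days — a mix of 28 and 35. Every date is a Sunday.
Each is the 4th Sunday of its month.
4th Sunday of February 2030: Feb 24 2030.
March 2030 — 4th Sunday is Mar 24 2030.
April 2030 — 4th Sunday is Apr 28 2030.
4th Sunday of May 2030: May 26 2030.
4th Sunday of June 2030: Jun 23 2030.

Jun 23 2030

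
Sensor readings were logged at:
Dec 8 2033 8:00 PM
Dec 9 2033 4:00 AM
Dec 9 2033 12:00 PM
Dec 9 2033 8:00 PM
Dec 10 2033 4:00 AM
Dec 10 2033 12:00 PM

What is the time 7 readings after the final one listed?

Dec 12 2033 8:00 PM

Spacing: 8, 8, 8, 8, 8 h — constant 8 h.
Dec 10 2033 12:00 PM + 8 h = Dec 10 2033 8:00 PM.
Dec 10 2033 8:00 PM + 8 h = Dec 11 2033 4:00 AM.
Dec 11 2033 4:00 AM + 8 h = Dec 11 2033 12:00 PM.
Dec 11 2033 12:00 PM + 8 h = Dec 11 2033 8:00 PM.
Dec 11 2033 8:00 PM + 8 h = Dec 12 2033 4:00 AM.
Dec 12 2033 4:00 AM + 8 h = Dec 12 2033 12:00 PM.
Dec 12 2033 12:00 PM + 8 h = Dec 12 2033 8:00 PM.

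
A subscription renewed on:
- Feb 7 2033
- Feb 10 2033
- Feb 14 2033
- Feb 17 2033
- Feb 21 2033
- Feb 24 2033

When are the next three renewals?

Feb 28 2033, Mar 3 2033, Mar 7 2033

The gap pattern 3, 4, 3, 4, 3 repeats every 2 events.
These are the Mondays and Thursdays of each week.
The following Monday is Feb 28 2033.
Next Thursday: Mar 3 2033.
Next Monday: Mar 7 2033.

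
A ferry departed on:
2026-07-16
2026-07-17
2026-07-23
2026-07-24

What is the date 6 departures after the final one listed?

2026-08-14

The gap pattern 1, 6, 1 repeats every 2 events.
These are the Thursdays and Fridays of each week.
The following Thursday is 2026-07-30.
The following Friday is 2026-07-31.
The following Thursday is 2026-08-06.
The following Friday is 2026-08-07.
Next Thursday: 2026-08-13.
Next Friday: 2026-08-14.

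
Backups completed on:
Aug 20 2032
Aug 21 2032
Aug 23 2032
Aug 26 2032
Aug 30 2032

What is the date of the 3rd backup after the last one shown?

The spacing grows by 1 each time: 1, 2, 3, 4 days.
Next gap: 5 days. Aug 30 2032 + 5 days = Sep 4 2032.
Next gap: 6 days. Sep 4 2032 + 6 days = Sep 10 2032.
Next gap: 7 days. Sep 10 2032 + 7 days = Sep 17 2032.

Sep 17 2032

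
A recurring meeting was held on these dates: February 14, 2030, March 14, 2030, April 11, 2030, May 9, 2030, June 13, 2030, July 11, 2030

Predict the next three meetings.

August 8, 2030; September 12, 2030; October 10, 2030

All dates are Thursdays, 28, 28, 28, 35, 28 days apart.
Specifically, the 2nd Thursday of each month.
2nd Thursday of August 2030: August 8, 2030.
2nd Thursday of September 2030: September 12, 2030.
2nd Thursday of October 2030: October 10, 2030.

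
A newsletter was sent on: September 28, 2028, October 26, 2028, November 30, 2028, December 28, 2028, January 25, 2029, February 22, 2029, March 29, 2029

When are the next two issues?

April 26, 2029; May 31, 2029

These are Thursdays with 28, 35, 28, 28, 28, 35-day gaps.
Each is the final Thursday of its month — November 30, 2028 is past the 28th, so '4th Thursday' doesn't fit.
Last Thursday of April 2029: April 26, 2029.
Last Thursday of May 2029: May 31, 2029.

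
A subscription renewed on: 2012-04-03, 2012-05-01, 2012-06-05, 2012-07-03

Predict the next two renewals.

2012-08-07, 2012-09-04

All dates are Tuesdays, 28, 35, 28 days apart.
Specifically, the 1st Tuesday of each month.
1st Tuesday of August 2012: 2012-08-07.
1st Tuesday of September 2012: 2012-09-04.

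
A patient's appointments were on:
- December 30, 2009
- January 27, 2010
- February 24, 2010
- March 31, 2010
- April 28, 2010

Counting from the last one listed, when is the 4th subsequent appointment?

All Wednesdays; the gaps (28, 28, 35, 28) vary with month length.
This is the last Wednesday of each month.
Last Wednesday of May 2010: May 26, 2010.
June 2010 ends with Wednesday June 30, 2010.
Last Wednesday of July 2010: July 28, 2010.
Last Wednesday of August 2010: August 25, 2010.

August 25, 2010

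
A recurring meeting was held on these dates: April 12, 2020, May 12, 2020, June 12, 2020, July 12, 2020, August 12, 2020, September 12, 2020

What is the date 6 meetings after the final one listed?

The day-of-month is always 12 (30, 31, 30, 31, 31 days between events).
So this recurs on the 12th of each month.
October 2020: October 12, 2020.
Next: November 2020 → November 12, 2020.
Next: December 2020 → December 12, 2020.
January 2021: January 12, 2021.
February 2021: February 12, 2021.
Next: March 2021 → March 12, 2021.

March 12, 2021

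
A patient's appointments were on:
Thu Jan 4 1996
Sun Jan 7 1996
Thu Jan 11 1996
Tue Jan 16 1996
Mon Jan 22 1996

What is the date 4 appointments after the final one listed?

The spacing grows by 1 each time: 3, 4, 5, 6 days.
Next gap: 7 days. Mon Jan 22 1996 + 7 days = Mon Jan 29 1996.
Next gap: 8 days. Mon Jan 29 1996 + 8 days = Tue Feb 6 1996.
Next gap: 9 days. Tue Feb 6 1996 + 9 days = Thu Feb 15 1996.
Next gap: 10 days. Thu Feb 15 1996 + 10 days = Sun Feb 25 1996.

Sun Feb 25 1996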